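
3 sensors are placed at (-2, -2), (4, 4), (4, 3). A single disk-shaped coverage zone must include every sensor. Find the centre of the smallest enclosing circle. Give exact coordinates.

Call the three points A, B, C in the order given.
Side lengths²: AB² = 72, AC² = 61, BC² = 1.
Since AB² = 72 ≥ 61 + 1 = 62, the angle opposite AB is not acute, so the smallest enclosing circle has AB as diameter.
Centre = midpoint of AB = (1, 1), r² = 72/4 = 18.
Centre = (1, 1).

(1, 1)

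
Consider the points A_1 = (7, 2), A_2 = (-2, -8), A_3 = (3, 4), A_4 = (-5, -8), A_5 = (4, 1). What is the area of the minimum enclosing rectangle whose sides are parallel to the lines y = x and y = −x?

77

In coordinates u = x + y, v = x − y the rectangle is axis-aligned; the map (x,y)→(u,v) scales areas by 2.
u-values: 9, -10, 7, -13, 5; range = 9 − (-13) = 22.
v-values: 5, 6, -1, 3, 3; range = 6 − (-1) = 7.
Area = (22 × 7) / 2 = 77.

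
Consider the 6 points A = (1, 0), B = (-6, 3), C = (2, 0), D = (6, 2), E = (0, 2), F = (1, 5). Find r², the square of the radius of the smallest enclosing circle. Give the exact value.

The minimum enclosing circle of a finite set is fixed by two of the points (as a diameter) or three (as a circumcircle).
The farthest pair is B–D with squared distance 145. The circle on this segment as diameter has centre (0, 2.5) and r² = 145/4 = 36.25.
Check A: distance² to centre = 7.25 ≤ 36.25, so it lies inside.
All remaining points lie in this disk, and no smaller disk contains both endpoints, so this is the minimum enclosing circle.

36.25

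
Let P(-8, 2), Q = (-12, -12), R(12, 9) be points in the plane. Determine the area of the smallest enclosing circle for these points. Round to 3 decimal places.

Side lengths²: PQ² = 212, PR² = 449, QR² = 1017.
Since QR² = 1017 ≥ 449 + 212 = 661, the angle opposite QR is not acute, so the smallest enclosing circle has QR as diameter.
Centre = midpoint of QR = (0, -1.5), r² = 1017/4 = 254.25.
Area = π·r² = π·254.25 ≈ 798.750.

798.750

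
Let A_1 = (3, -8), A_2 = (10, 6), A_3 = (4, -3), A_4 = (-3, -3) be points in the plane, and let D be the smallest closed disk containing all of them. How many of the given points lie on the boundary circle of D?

3

A smallest enclosing disk is always determined by at most three of the input points on its boundary.
The minimum enclosing circle is determined by three boundary points: A_1, A_2, A_4.
Their circumcentre is (155/34, -1/34) with r² = 38125/578.
The farthest remaining point A_3 is at distance² 5281/578 ≤ 38125/578.
The points at distance exactly r from the centre are A_1, A_2, A_4 — 3 points.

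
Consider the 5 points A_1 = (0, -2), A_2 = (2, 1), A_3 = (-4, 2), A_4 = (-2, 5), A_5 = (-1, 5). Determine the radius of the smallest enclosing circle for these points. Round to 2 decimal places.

By Welzl's lemma the MEC is supported by two points (diametrically opposite) or three points (on a circumcircle).
The farthest pair is A_1–A_4 with squared distance 53. The circle on this segment as diameter has centre (-1, 1.5) and r² = 53/4 = 13.25.
Check A_2: distance² to centre = 9.25 ≤ 13.25, so it lies inside.
All remaining points lie in this disk, and no smaller disk contains both endpoints, so this is the minimum enclosing circle.
r = √(13.25) ≈ 3.64.

3.64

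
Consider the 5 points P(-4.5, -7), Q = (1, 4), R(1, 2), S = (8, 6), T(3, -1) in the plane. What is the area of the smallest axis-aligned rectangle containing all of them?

162.5

x ranges over [-4.5, 8], width 12.5.
y ranges over [-7, 6], height 13.
Area = 12.5 × 13 = 162.5.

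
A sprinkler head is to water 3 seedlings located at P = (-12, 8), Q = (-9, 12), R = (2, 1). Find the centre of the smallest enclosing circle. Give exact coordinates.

Side lengths²: PQ² = 25, PR² = 245, QR² = 242.
Since PR² = 245 < 242 + 25 = 267, the triangle is acute, so the smallest enclosing circle is the circumcircle.
Circumcentre = (-4.5, 5.5), r² = 62.5.
Centre = (-4.5, 5.5).

(-4.5, 5.5)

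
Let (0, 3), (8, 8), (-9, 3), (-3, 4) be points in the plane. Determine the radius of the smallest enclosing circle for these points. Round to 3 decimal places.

8.860

The farthest pair is (8, 8)–(-9, 3) with squared distance 314. The circle on this segment as diameter has centre (-0.5, 5.5) and r² = 314/4 = 78.5.
Check (0, 3): distance² to centre = 6.5 ≤ 78.5, so it lies inside.
All remaining points lie in this disk, and no smaller disk contains both endpoints, so this is the minimum enclosing circle.
r = √(78.5) ≈ 8.860.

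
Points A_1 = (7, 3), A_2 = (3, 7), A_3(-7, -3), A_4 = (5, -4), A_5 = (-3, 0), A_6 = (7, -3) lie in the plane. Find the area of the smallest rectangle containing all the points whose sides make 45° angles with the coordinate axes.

In coordinates u = x + y, v = x − y the rectangle is axis-aligned; the map (x,y)→(u,v) scales areas by 2.
u-values: 10, 10, -10, 1, -3, 4; range = 10 − (-10) = 20.
v-values: 4, -4, -4, 9, -3, 10; range = 10 − (-4) = 14.
Area = (20 × 14) / 2 = 140.

140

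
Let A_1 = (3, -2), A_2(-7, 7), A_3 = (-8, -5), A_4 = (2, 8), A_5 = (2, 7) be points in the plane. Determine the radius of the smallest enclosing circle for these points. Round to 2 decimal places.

A smallest enclosing disk is always determined by at most three of the input points on its boundary.
The farthest pair is A_3–A_4 with squared distance 269. The circle on this segment as diameter has centre (-3, 1.5) and r² = 269/4 = 67.25.
Check A_1: distance² to centre = 48.25 ≤ 67.25, so it lies inside.
All remaining points lie in this disk, and no smaller disk contains both endpoints, so this is the minimum enclosing circle.
r = √(67.25) ≈ 8.20.

8.20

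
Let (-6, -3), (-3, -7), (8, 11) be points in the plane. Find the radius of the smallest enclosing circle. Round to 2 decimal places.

10.55

Call the three points A, B, C in the order given.
Side lengths²: AB² = 25, AC² = 392, BC² = 445.
Since BC² = 445 ≥ 392 + 25 = 417, the angle opposite BC is not acute, so the smallest enclosing circle has BC as diameter.
Centre = midpoint of BC = (2.5, 2), r² = 445/4 = 111.25.
r = √(111.25) ≈ 10.55.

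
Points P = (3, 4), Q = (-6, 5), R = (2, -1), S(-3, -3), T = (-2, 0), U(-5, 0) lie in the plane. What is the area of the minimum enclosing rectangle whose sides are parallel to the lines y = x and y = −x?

91

In coordinates u = x + y, v = x − y the rectangle is axis-aligned; the map (x,y)→(u,v) scales areas by 2.
u-values: 7, -1, 1, -6, -2, -5; range = 7 − (-6) = 13.
v-values: -1, -11, 3, 0, -2, -5; range = 3 − (-11) = 14.
Area = (13 × 14) / 2 = 91.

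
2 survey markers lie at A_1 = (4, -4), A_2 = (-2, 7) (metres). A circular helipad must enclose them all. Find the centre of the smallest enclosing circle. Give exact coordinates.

(1, 1.5)

The smallest circle enclosing two points has them as diameter endpoints.
Centre = midpoint = (1, 1.5); r² = |A_1A_2|²/4 = 157/4 = 39.25.
Centre = (1, 1.5).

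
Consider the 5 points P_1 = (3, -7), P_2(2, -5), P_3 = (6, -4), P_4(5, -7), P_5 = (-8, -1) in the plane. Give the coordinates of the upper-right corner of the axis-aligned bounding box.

x-range [-8, 6], y-range [-7, -1].
The upper-right corner is (6, -1).

(6, -1)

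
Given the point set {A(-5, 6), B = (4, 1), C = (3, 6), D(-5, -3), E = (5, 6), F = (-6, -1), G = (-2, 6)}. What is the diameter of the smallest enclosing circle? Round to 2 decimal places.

13.45

By Welzl's lemma the MEC is supported by two points (diametrically opposite) or three points (on a circumcircle).
The farthest pair is D–E with squared distance 181. The circle on this segment as diameter has centre (0, 1.5) and r² = 181/4 = 45.25.
Check A: distance² to centre = 45.25 ≤ 45.25, so it lies inside.
All remaining points lie in this disk, and no smaller disk contains both endpoints, so this is the minimum enclosing circle.
Diameter = 2r = 2√(45.25) ≈ 13.45.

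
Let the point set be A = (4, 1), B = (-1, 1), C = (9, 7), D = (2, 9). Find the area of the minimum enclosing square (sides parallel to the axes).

100

The bounding box has width 10 and height 8.
An axis-aligned square enclosing the set must have side ≥ max(width, height).
So the minimum side is max(10, 8) = 10.
Area = 10² = 100.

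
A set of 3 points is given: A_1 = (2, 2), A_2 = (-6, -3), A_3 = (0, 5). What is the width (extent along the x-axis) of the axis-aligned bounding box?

8

max x = 2, min x = -6, so width = 8.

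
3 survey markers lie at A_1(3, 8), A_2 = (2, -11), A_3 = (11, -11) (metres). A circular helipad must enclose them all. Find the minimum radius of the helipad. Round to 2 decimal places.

10.32

Side lengths²: A_1A_2² = 362, A_1A_3² = 425, A_2A_3² = 81.
Since A_1A_3² = 425 < 362 + 81 = 443, the triangle is acute, so the smallest enclosing circle is the circumcircle.
Circumcentre = (6.5, -65/38), r² = 76925/722.
r = √(76925/722) ≈ 10.32.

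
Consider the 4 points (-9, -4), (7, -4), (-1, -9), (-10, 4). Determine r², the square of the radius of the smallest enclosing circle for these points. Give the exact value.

88.25

By Welzl's lemma the MEC is supported by two points (diametrically opposite) or three points (on a circumcircle).
The farthest pair is (7, -4)–(-10, 4) with squared distance 353. The circle on this segment as diameter has centre (-1.5, 0) and r² = 353/4 = 88.25.
Check (-9, -4): distance² to centre = 72.25 ≤ 88.25, so it lies inside.
All remaining points lie in this disk, and no smaller disk contains both endpoints, so this is the minimum enclosing circle.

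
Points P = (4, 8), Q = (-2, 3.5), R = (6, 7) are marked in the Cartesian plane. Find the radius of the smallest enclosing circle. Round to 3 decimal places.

4.366

Side lengths²: PQ² = 56.25, PR² = 5, QR² = 76.25.
Since QR² = 76.25 ≥ 56.25 + 5 = 61.25, the angle opposite QR is not acute, so the smallest enclosing circle has QR as diameter.
Centre = midpoint of QR = (2, 5.25), r² = 76.25/4 = 19.0625.
r = √(19.0625) ≈ 4.366.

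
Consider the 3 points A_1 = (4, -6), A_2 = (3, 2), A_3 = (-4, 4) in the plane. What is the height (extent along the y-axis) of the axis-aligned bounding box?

max y = 4, min y = -6, so height = 10.

10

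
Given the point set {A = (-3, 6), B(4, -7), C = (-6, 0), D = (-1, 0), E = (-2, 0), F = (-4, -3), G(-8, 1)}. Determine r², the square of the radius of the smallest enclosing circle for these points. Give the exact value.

56.68

The minimum enclosing circle of a finite set is fixed by two of the points (as a diameter) or three (as a circumcircle).
The minimum enclosing circle is determined by three boundary points: A, B, G.
Their circumcentre is (-0.8, -1.2) with r² = 56.68.
The farthest remaining point C is at distance² 28.48 ≤ 56.68.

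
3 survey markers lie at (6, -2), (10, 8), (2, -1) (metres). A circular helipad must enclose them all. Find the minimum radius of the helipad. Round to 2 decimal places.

Call the three points A, B, C in the order given.
Side lengths²: AB² = 116, AC² = 17, BC² = 145.
Since BC² = 145 ≥ 116 + 17 = 133, the angle opposite BC is not acute, so the smallest enclosing circle has BC as diameter.
Centre = midpoint of BC = (6, 3.5), r² = 145/4 = 36.25.
r = √(36.25) ≈ 6.02.

6.02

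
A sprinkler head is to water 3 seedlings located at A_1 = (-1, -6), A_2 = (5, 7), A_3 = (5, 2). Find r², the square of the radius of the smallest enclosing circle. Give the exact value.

51.25

Side lengths²: A_1A_2² = 205, A_1A_3² = 100, A_2A_3² = 25.
Since A_1A_2² = 205 ≥ 100 + 25 = 125, the angle opposite A_1A_2 is not acute, so the smallest enclosing circle has A_1A_2 as diameter.
Centre = midpoint of A_1A_2 = (2, 0.5), r² = 205/4 = 51.25.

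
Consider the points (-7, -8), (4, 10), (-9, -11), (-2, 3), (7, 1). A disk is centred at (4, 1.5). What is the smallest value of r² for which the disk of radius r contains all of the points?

The required radius is the distance from (4, 1.5) to the farthest point.
Squared distances: 211.25, 72.25, 325.25, 38.25, 9.25.
Maximum is 325.25, attained at (-9, -11).

325.25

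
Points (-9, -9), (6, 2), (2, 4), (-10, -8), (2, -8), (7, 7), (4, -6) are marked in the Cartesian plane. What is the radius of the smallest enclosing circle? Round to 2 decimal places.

11.34

A smallest enclosing disk is always determined by at most three of the input points on its boundary.
The farthest pair is (-10, -8)–(7, 7) with squared distance 514. The circle on this segment as diameter has centre (-1.5, -0.5) and r² = 514/4 = 128.5.
Check (-9, -9): distance² to centre = 128.5 ≤ 128.5, so it lies inside.
All remaining points lie in this disk, and no smaller disk contains both endpoints, so this is the minimum enclosing circle.
r = √(128.5) ≈ 11.34.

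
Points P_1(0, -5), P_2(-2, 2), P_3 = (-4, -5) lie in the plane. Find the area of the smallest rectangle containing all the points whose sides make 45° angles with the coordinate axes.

40.5

In coordinates u = x + y, v = x − y the rectangle is axis-aligned; the map (x,y)→(u,v) scales areas by 2.
u-values: -5, 0, -9; range = 0 − (-9) = 9.
v-values: 5, -4, 1; range = 5 − (-4) = 9.
Area = (9 × 9) / 2 = 40.5.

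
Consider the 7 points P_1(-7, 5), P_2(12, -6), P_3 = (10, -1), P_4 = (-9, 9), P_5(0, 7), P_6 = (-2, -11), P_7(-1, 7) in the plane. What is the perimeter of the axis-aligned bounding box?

82

Width = max x − min x = 12 − (-9) = 21.
Height = max y − min y = 9 − (-11) = 20.
Perimeter = 2(21 + 20) = 82.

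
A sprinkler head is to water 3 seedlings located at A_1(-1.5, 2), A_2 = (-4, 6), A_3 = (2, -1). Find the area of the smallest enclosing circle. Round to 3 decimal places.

Side lengths²: A_1A_2² = 22.25, A_1A_3² = 21.25, A_2A_3² = 85.
Since A_2A_3² = 85 ≥ 22.25 + 21.25 = 43.5, the angle opposite A_2A_3 is not acute, so the smallest enclosing circle has A_2A_3 as diameter.
Centre = midpoint of A_2A_3 = (-1, 2.5), r² = 85/4 = 21.25.
Area = π·r² = π·21.25 ≈ 66.759.

66.759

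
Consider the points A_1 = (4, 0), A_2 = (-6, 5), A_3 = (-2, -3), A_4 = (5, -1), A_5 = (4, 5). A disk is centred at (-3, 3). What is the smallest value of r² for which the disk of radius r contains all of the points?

The required radius is the distance from (-3, 3) to the farthest point.
Squared distances: 58, 13, 37, 80, 53.
Maximum is 80, attained at A_4.

80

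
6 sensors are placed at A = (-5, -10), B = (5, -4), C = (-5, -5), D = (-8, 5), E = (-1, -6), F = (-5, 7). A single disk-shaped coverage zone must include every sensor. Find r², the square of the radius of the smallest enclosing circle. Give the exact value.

75.14

By Welzl's lemma the MEC is supported by two points (diametrically opposite) or three points (on a circumcircle).
The minimum enclosing circle is determined by three boundary points: A, B, F.
Their circumcentre is (-3.3, -1.5) with r² = 75.14.
The farthest remaining point D is at distance² 64.34 ≤ 75.14.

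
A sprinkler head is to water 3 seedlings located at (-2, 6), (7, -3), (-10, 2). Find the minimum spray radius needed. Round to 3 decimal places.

8.860

Call the three points A, B, C in the order given.
Side lengths²: AB² = 162, AC² = 80, BC² = 314.
Since BC² = 314 ≥ 162 + 80 = 242, the angle opposite BC is not acute, so the smallest enclosing circle has BC as diameter.
Centre = midpoint of BC = (-1.5, -0.5), r² = 314/4 = 78.5.
r = √(78.5) ≈ 8.860.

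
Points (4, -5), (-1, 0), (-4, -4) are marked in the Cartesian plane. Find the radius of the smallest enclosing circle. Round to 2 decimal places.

4.07

Call the three points A, B, C in the order given.
Side lengths²: AB² = 50, AC² = 65, BC² = 25.
Since AC² = 65 < 50 + 25 = 75, the triangle is acute, so the smallest enclosing circle is the circumcircle.
Circumcentre = (1/14, -55/14), r² = 1625/98.
r = √(1625/98) ≈ 4.07.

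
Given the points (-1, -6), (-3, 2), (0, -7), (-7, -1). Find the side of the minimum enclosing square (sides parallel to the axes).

9

The bounding box has width 7 and height 9.
An axis-aligned square enclosing the set must have side ≥ max(width, height).
So the minimum side is max(7, 9) = 9.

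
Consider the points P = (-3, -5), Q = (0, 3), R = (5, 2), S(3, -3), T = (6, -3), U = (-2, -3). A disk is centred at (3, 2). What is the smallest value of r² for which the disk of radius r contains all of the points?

The required radius is the distance from (3, 2) to the farthest point.
Squared distances: 85, 10, 4, 25, 34, 50.
Maximum is 85, attained at P.

85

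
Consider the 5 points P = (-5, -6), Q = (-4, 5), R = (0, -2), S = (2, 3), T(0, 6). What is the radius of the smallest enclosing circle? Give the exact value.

6.5

A smallest enclosing disk is always determined by at most three of the input points on its boundary.
The farthest pair is P–T with squared distance 169. The circle on this segment as diameter has centre (-2.5, 0) and r² = 169/4 = 42.25.
Check Q: distance² to centre = 27.25 ≤ 42.25, so it lies inside.
All remaining points lie in this disk, and no smaller disk contains both endpoints, so this is the minimum enclosing circle.
r = √(42.25) = 6.5.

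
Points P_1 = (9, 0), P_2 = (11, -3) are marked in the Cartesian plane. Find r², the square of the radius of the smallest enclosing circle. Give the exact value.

The smallest circle enclosing two points has them as diameter endpoints.
Centre = midpoint = (10, -1.5); r² = |P_1P_2|²/4 = 13/4 = 3.25.

3.25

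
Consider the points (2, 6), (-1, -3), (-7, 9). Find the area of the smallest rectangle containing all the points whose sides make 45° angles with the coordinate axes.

108

In coordinates u = x + y, v = x − y the rectangle is axis-aligned; the map (x,y)→(u,v) scales areas by 2.
u-values: 8, -4, 2; range = 8 − (-4) = 12.
v-values: -4, 2, -16; range = 2 − (-16) = 18.
Area = (12 × 18) / 2 = 108.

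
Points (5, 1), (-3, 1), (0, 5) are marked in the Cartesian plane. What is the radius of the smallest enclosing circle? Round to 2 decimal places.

4.00

Call the three points A, B, C in the order given.
Side lengths²: AB² = 64, AC² = 41, BC² = 25.
Since AB² = 64 < 41 + 25 = 66, the triangle is acute, so the smallest enclosing circle is the circumcircle.
Circumcentre = (1, 1.125), r² = 16.015625.
r = √(16.015625) ≈ 4.00.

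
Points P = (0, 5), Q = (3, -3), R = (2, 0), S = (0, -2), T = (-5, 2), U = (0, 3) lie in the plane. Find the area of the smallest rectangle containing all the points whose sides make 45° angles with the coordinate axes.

52

In coordinates u = x + y, v = x − y the rectangle is axis-aligned; the map (x,y)→(u,v) scales areas by 2.
u-values: 5, 0, 2, -2, -3, 3; range = 5 − (-3) = 8.
v-values: -5, 6, 2, 2, -7, -3; range = 6 − (-7) = 13.
Area = (8 × 13) / 2 = 52.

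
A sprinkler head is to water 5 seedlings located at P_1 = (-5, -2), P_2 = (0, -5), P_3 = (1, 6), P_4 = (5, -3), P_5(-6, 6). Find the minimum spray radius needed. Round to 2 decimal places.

A smallest enclosing disk is always determined by at most three of the input points on its boundary.
The farthest pair is P_4–P_5 with squared distance 202. The circle on this segment as diameter has centre (-0.5, 1.5) and r² = 202/4 = 50.5.
Check P_1: distance² to centre = 32.5 ≤ 50.5, so it lies inside.
All remaining points lie in this disk, and no smaller disk contains both endpoints, so this is the minimum enclosing circle.
r = √(50.5) ≈ 7.11.

7.11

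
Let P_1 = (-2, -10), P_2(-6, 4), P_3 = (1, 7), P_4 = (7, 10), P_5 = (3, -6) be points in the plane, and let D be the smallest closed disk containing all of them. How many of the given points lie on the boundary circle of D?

By Welzl's lemma the MEC is supported by two points (diametrically opposite) or three points (on a circumcircle).
The farthest pair is P_1–P_4 with squared distance 481. The circle on this segment as diameter has centre (2.5, 0) and r² = 481/4 = 120.25.
Check P_2: distance² to centre = 88.25 ≤ 120.25, so it lies inside.
All remaining points lie in this disk, and no smaller disk contains both endpoints, so this is the minimum enclosing circle.
The points at distance exactly r from the centre are P_1, P_4 — 2 points.

2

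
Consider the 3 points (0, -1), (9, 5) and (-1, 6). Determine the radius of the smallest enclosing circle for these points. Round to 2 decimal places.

5.57

Call the three points A, B, C in the order given.
Side lengths²: AB² = 117, AC² = 50, BC² = 101.
Since AB² = 117 < 101 + 50 = 151, the triangle is acute, so the smallest enclosing circle is the circumcircle.
Circumcentre = (173/46, 143/46), r² = 32825/1058.
r = √(32825/1058) ≈ 5.57.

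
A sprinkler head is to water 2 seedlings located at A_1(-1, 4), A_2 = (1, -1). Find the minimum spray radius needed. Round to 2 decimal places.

The smallest circle enclosing two points has them as diameter endpoints.
Centre = midpoint = (0, 1.5); r² = |A_1A_2|²/4 = 29/4 = 7.25.
r = √(7.25) ≈ 2.69.

2.69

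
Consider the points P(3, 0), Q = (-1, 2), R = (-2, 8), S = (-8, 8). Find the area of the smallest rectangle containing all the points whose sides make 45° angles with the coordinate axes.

In coordinates u = x + y, v = x − y the rectangle is axis-aligned; the map (x,y)→(u,v) scales areas by 2.
u-values: 3, 1, 6, 0; range = 6 − 0 = 6.
v-values: 3, -3, -10, -16; range = 3 − (-16) = 19.
Area = (6 × 19) / 2 = 57.

57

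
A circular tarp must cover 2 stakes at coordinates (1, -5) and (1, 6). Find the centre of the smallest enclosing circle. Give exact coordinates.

The smallest circle enclosing two points has them as diameter endpoints.
Centre = midpoint = (1, 0.5); r² = |(1, -5)−(1, 6)|²/4 = 121/4 = 30.25.
Centre = (1, 0.5).

(1, 0.5)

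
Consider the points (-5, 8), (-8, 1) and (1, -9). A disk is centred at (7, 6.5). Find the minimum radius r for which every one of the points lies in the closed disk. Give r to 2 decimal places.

16.62

The required radius is the distance from (7, 6.5) to the farthest point.
Squared distances: 146.25, 255.25, 276.25.
Maximum is 276.25, attained at (1, -9).
r = √(276.25) ≈ 16.62.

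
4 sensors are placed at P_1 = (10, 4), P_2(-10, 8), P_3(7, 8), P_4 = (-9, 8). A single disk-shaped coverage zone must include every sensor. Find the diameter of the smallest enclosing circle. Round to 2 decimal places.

20.40

The farthest pair is P_1–P_2 with squared distance 416. The circle on this segment as diameter has centre (0, 6) and r² = 416/4 = 104.
Check P_3: distance² to centre = 53 ≤ 104, so it lies inside.
All remaining points lie in this disk, and no smaller disk contains both endpoints, so this is the minimum enclosing circle.
Diameter = 2r = 2√104 ≈ 20.40.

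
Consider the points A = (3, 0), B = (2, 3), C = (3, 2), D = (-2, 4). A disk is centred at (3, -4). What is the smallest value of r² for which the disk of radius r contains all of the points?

89

The required radius is the distance from (3, -4) to the farthest point.
Squared distances: 16, 50, 36, 89.
Maximum is 89, attained at D.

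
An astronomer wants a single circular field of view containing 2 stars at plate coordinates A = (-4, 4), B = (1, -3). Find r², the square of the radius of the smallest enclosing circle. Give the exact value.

18.5

The smallest circle enclosing two points has them as diameter endpoints.
Centre = midpoint = (-1.5, 0.5); r² = |AB|²/4 = 74/4 = 18.5.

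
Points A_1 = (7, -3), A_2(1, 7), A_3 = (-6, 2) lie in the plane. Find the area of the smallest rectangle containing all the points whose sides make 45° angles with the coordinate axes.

108

In coordinates u = x + y, v = x − y the rectangle is axis-aligned; the map (x,y)→(u,v) scales areas by 2.
u-values: 4, 8, -4; range = 8 − (-4) = 12.
v-values: 10, -6, -8; range = 10 − (-8) = 18.
Area = (12 × 18) / 2 = 108.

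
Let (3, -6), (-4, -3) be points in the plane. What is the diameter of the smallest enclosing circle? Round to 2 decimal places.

7.62

The smallest circle enclosing two points has them as diameter endpoints.
Centre = midpoint = (-0.5, -4.5); r² = |(3, -6)−(-4, -3)|²/4 = 58/4 = 14.5.
Diameter = 2r = 2√(14.5) ≈ 7.62.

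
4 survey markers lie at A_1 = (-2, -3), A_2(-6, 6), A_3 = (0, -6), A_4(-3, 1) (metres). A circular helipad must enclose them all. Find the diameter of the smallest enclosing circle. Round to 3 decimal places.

The minimum enclosing circle of a finite set is fixed by two of the points (as a diameter) or three (as a circumcircle).
The farthest pair is A_2–A_3 with squared distance 180. The circle on this segment as diameter has centre (-3, 0) and r² = 180/4 = 45.
Check A_1: distance² to centre = 10 ≤ 45, so it lies inside.
All remaining points lie in this disk, and no smaller disk contains both endpoints, so this is the minimum enclosing circle.
Diameter = 2r = 2√45 ≈ 13.416.

13.416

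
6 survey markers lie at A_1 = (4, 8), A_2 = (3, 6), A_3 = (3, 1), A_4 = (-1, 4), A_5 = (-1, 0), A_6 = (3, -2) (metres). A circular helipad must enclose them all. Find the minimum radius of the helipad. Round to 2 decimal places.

By Welzl's lemma the MEC is supported by two points (diametrically opposite) or three points (on a circumcircle).
The minimum enclosing circle is determined by three boundary points: A_1, A_5, A_6.
Their circumcentre is (127/42, 64/21) with r² = 44945/1764.
The farthest remaining point A_4 is at distance² 30161/1764 ≤ 44945/1764.
r = √(44945/1764) ≈ 5.05.

5.05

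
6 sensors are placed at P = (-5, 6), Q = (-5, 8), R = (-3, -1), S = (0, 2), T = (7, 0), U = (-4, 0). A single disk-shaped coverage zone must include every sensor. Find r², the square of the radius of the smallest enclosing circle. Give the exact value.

52

A smallest enclosing disk is always determined by at most three of the input points on its boundary.
The farthest pair is Q–T with squared distance 208. The circle on this segment as diameter has centre (1, 4) and r² = 208/4 = 52.
Check P: distance² to centre = 40 ≤ 52, so it lies inside.
All remaining points lie in this disk, and no smaller disk contains both endpoints, so this is the minimum enclosing circle.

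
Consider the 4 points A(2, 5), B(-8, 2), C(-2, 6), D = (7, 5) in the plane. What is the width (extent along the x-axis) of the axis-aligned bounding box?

max x = 7, min x = -8, so width = 15.

15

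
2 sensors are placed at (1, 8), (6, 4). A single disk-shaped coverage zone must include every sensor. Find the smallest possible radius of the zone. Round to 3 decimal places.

The smallest circle enclosing two points has them as diameter endpoints.
Centre = midpoint = (3.5, 6); r² = |(1, 8)−(6, 4)|²/4 = 41/4 = 10.25.
r = √(10.25) ≈ 3.202.

3.202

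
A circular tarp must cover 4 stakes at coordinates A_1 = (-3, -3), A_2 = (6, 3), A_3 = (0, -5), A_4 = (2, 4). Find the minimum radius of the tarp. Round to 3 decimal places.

5.408

The farthest pair is A_1–A_2 with squared distance 117. The circle on this segment as diameter has centre (1.5, 0) and r² = 117/4 = 29.25.
Check A_3: distance² to centre = 27.25 ≤ 29.25, so it lies inside.
All remaining points lie in this disk, and no smaller disk contains both endpoints, so this is the minimum enclosing circle.
r = √(29.25) ≈ 5.408.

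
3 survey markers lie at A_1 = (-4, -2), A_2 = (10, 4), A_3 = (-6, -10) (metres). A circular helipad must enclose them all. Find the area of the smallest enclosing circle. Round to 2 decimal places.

355.00

Side lengths²: A_1A_2² = 232, A_1A_3² = 68, A_2A_3² = 452.
Since A_2A_3² = 452 ≥ 232 + 68 = 300, the angle opposite A_2A_3 is not acute, so the smallest enclosing circle has A_2A_3 as diameter.
Centre = midpoint of A_2A_3 = (2, -3), r² = 452/4 = 113.
Area = π·r² = π·113 ≈ 355.00.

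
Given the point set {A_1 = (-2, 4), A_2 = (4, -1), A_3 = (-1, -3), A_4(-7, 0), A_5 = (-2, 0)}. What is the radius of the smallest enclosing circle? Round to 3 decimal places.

A smallest enclosing disk is always determined by at most three of the input points on its boundary.
The farthest pair is A_2–A_4 with squared distance 122. The circle on this segment as diameter has centre (-1.5, -0.5) and r² = 122/4 = 30.5.
Check A_1: distance² to centre = 20.5 ≤ 30.5, so it lies inside.
All remaining points lie in this disk, and no smaller disk contains both endpoints, so this is the minimum enclosing circle.
r = √(30.5) ≈ 5.523.

5.523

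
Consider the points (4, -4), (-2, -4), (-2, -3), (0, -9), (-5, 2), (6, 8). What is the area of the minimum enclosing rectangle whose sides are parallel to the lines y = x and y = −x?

184

In coordinates u = x + y, v = x − y the rectangle is axis-aligned; the map (x,y)→(u,v) scales areas by 2.
u-values: 0, -6, -5, -9, -3, 14; range = 14 − (-9) = 23.
v-values: 8, 2, 1, 9, -7, -2; range = 9 − (-7) = 16.
Area = (23 × 16) / 2 = 184.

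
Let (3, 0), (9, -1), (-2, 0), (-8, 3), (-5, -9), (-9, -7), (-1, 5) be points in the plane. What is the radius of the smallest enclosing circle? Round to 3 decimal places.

9.569

The minimum enclosing circle of a finite set is fixed by two of the points (as a diameter) or three (as a circumcircle).
The minimum enclosing circle is determined by three boundary points: (9, -1), (-8, 3), (-9, -7).
Their circumcentre is (-23/58, -163/58) with r² = 154025/1682.
The farthest remaining point (-1, 5) is at distance² 103217/1682 ≤ 154025/1682.
r = √(154025/1682) ≈ 9.569.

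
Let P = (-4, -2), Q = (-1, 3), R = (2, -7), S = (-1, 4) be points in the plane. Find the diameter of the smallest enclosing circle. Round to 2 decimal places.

11.40

The minimum enclosing circle of a finite set is fixed by two of the points (as a diameter) or three (as a circumcircle).
The farthest pair is R–S with squared distance 130. The circle on this segment as diameter has centre (0.5, -1.5) and r² = 130/4 = 32.5.
Check P: distance² to centre = 20.5 ≤ 32.5, so it lies inside.
All remaining points lie in this disk, and no smaller disk contains both endpoints, so this is the minimum enclosing circle.
Diameter = 2r = 2√(32.5) ≈ 11.40.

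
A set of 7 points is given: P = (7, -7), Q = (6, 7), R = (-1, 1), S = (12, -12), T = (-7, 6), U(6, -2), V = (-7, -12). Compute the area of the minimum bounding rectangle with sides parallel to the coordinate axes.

x ranges over [-7, 12], width 19.
y ranges over [-12, 7], height 19.
Area = 19 × 19 = 361.

361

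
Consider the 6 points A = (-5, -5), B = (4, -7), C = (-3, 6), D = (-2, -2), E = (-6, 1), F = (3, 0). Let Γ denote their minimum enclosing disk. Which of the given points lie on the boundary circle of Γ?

B, C

By Welzl's lemma the MEC is supported by two points (diametrically opposite) or three points (on a circumcircle).
The farthest pair is B–C with squared distance 218. The circle on this segment as diameter has centre (0.5, -0.5) and r² = 218/4 = 54.5.
Check A: distance² to centre = 50.5 ≤ 54.5, so it lies inside.
All remaining points lie in this disk, and no smaller disk contains both endpoints, so this is the minimum enclosing circle.
The points at distance exactly r from the centre are B, C — 2 points.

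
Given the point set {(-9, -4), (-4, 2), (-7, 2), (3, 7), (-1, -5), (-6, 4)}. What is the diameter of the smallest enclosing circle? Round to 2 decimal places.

16.28

The farthest pair is (-9, -4)–(3, 7) with squared distance 265. The circle on this segment as diameter has centre (-3, 1.5) and r² = 265/4 = 66.25.
Check (-4, 2): distance² to centre = 1.25 ≤ 66.25, so it lies inside.
All remaining points lie in this disk, and no smaller disk contains both endpoints, so this is the minimum enclosing circle.
Diameter = 2r = 2√(66.25) ≈ 16.28.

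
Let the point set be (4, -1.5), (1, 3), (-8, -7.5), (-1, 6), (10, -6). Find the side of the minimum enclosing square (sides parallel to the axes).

18

The bounding box has width 18 and height 13.5.
An axis-aligned square enclosing the set must have side ≥ max(width, height).
So the minimum side is max(18, 13.5) = 18.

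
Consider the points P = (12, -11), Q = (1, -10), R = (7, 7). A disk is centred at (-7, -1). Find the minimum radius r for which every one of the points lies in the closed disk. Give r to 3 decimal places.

21.471

The required radius is the distance from (-7, -1) to the farthest point.
Squared distances: 461, 145, 260.
Maximum is 461, attained at P.
r = √461 ≈ 21.471.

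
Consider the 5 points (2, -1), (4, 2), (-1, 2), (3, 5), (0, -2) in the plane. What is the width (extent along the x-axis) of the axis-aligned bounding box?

5

max x = 4, min x = -1, so width = 5.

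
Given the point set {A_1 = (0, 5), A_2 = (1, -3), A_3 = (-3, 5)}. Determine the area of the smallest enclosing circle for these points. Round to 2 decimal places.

62.83

Side lengths²: A_1A_2² = 65, A_1A_3² = 9, A_2A_3² = 80.
Since A_2A_3² = 80 ≥ 65 + 9 = 74, the angle opposite A_2A_3 is not acute, so the smallest enclosing circle has A_2A_3 as diameter.
Centre = midpoint of A_2A_3 = (-1, 1), r² = 80/4 = 20.
Area = π·r² = π·20 ≈ 62.83.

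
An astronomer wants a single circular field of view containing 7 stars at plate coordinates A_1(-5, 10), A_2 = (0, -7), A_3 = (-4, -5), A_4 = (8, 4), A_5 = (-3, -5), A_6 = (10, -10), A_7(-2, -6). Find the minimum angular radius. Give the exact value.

12.5

The farthest pair is A_1–A_6 with squared distance 625. The circle on this segment as diameter has centre (2.5, 0) and r² = 625/4 = 156.25.
Check A_2: distance² to centre = 55.25 ≤ 156.25, so it lies inside.
All remaining points lie in this disk, and no smaller disk contains both endpoints, so this is the minimum enclosing circle.
r = √(156.25) = 12.5.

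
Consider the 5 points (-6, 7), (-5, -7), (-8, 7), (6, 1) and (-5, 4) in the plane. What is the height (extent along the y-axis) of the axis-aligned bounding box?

14

max y = 7, min y = -7, so height = 14.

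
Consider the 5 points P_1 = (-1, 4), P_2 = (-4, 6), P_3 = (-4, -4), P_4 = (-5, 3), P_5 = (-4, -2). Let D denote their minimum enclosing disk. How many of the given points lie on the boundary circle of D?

The farthest pair is P_2–P_3 with squared distance 100. The circle on this segment as diameter has centre (-4, 1) and r² = 100/4 = 25.
Check P_1: distance² to centre = 18 ≤ 25, so it lies inside.
All remaining points lie in this disk, and no smaller disk contains both endpoints, so this is the minimum enclosing circle.
The points at distance exactly r from the centre are P_2, P_3 — 2 points.

2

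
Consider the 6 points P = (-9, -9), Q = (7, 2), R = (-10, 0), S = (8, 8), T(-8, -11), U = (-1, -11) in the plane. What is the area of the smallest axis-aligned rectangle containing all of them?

342

x ranges over [-10, 8], width 18.
y ranges over [-11, 8], height 19.
Area = 18 × 19 = 342.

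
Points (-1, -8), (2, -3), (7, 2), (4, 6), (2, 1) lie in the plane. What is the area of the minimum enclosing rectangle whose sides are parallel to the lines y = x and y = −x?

85.5

In coordinates u = x + y, v = x − y the rectangle is axis-aligned; the map (x,y)→(u,v) scales areas by 2.
u-values: -9, -1, 9, 10, 3; range = 10 − (-9) = 19.
v-values: 7, 5, 5, -2, 1; range = 7 − (-2) = 9.
Area = (19 × 9) / 2 = 85.5.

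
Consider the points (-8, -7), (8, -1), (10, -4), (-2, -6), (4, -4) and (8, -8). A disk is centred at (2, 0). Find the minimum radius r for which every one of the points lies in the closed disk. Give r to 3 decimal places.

The required radius is the distance from (2, 0) to the farthest point.
Squared distances: 149, 37, 80, 52, 20, 100.
Maximum is 149, attained at (-8, -7).
r = √149 ≈ 12.207.

12.207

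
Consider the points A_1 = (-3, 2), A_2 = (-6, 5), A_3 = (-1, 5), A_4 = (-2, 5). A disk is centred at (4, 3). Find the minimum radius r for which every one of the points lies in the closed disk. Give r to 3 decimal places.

The required radius is the distance from (4, 3) to the farthest point.
Squared distances: 50, 104, 29, 40.
Maximum is 104, attained at A_2.
r = √104 ≈ 10.198.

10.198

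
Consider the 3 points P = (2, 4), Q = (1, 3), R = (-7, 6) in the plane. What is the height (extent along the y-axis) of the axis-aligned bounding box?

max y = 6, min y = 3, so height = 3.

3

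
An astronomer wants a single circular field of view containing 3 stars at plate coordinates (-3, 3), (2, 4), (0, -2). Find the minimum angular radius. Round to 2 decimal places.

3.36

Call the three points A, B, C in the order given.
Side lengths²: AB² = 26, AC² = 34, BC² = 40.
Since BC² = 40 < 34 + 26 = 60, the triangle is acute, so the smallest enclosing circle is the circumcircle.
Circumcentre = (-1/14, 19/14), r² = 1105/98.
r = √(1105/98) ≈ 3.36.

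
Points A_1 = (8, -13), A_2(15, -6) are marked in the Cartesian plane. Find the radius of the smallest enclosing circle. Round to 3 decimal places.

4.950

The smallest circle enclosing two points has them as diameter endpoints.
Centre = midpoint = (11.5, -9.5); r² = |A_1A_2|²/4 = 98/4 = 24.5.
r = √(24.5) ≈ 4.950.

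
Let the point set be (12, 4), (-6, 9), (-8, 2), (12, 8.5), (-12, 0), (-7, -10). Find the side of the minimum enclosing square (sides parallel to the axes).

The bounding box has width 24 and height 19.
An axis-aligned square enclosing the set must have side ≥ max(width, height).
So the minimum side is max(24, 19) = 24.

24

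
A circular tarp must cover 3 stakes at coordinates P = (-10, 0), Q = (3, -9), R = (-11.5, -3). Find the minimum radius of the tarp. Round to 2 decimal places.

7.93

Side lengths²: PQ² = 250, PR² = 11.25, QR² = 246.25.
Since PQ² = 250 < 246.25 + 11.25 = 257.5, the triangle is acute, so the smallest enclosing circle is the circumcircle.
Circumcentre = (-107/28, -139/28), r² = 24625/392.
r = √(24625/392) ≈ 7.93.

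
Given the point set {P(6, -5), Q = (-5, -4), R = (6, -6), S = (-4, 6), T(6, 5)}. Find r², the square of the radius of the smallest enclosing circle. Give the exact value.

61

By Welzl's lemma the MEC is supported by two points (diametrically opposite) or three points (on a circumcircle).
The farthest pair is R–S with squared distance 244. The circle on this segment as diameter has centre (1, 0) and r² = 244/4 = 61.
Check P: distance² to centre = 50 ≤ 61, so it lies inside.
All remaining points lie in this disk, and no smaller disk contains both endpoints, so this is the minimum enclosing circle.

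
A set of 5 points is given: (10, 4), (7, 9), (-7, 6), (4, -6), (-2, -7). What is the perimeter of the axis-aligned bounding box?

Width = max x − min x = 10 − (-7) = 17.
Height = max y − min y = 9 − (-7) = 16.
Perimeter = 2(17 + 16) = 66.

66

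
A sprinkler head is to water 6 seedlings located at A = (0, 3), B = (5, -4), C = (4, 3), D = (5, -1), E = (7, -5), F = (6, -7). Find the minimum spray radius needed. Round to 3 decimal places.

5.831

The farthest pair is A–F with squared distance 136. The circle on this segment as diameter has centre (3, -2) and r² = 136/4 = 34.
Check B: distance² to centre = 8 ≤ 34, so it lies inside.
All remaining points lie in this disk, and no smaller disk contains both endpoints, so this is the minimum enclosing circle.
r = √34 ≈ 5.831.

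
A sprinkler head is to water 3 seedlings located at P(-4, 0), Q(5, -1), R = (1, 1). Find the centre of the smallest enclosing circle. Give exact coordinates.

Side lengths²: PQ² = 82, PR² = 26, QR² = 20.
Since PQ² = 82 ≥ 26 + 20 = 46, the angle opposite PQ is not acute, so the smallest enclosing circle has PQ as diameter.
Centre = midpoint of PQ = (0.5, -0.5), r² = 82/4 = 20.5.
Centre = (0.5, -0.5).

(0.5, -0.5)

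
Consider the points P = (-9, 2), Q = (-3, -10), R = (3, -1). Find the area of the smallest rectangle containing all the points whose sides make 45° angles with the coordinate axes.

In coordinates u = x + y, v = x − y the rectangle is axis-aligned; the map (x,y)→(u,v) scales areas by 2.
u-values: -7, -13, 2; range = 2 − (-13) = 15.
v-values: -11, 7, 4; range = 7 − (-11) = 18.
Area = (15 × 18) / 2 = 135.

135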